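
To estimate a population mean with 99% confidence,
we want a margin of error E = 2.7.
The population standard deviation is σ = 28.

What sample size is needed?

z_0.005 = 2.576
n = (z×σ/E)² = (2.576×28/2.7)²
n = 713.6418
Round up: n = 714

Answer: n = 714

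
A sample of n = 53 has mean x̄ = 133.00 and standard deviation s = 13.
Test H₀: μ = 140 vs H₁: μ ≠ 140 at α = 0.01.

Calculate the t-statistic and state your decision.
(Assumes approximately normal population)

Answer: t = -3.9200, reject H₀

Derivation:
df = n - 1 = 52
SE = s/√n = 13/√53 = 1.7857
t = (x̄ - μ₀)/SE = (133.00 - 140)/1.7857 = -3.9200
Critical value: t_{0.005,52} = ±2.674
p-value ≈ 0.0003
Decision: reject H₀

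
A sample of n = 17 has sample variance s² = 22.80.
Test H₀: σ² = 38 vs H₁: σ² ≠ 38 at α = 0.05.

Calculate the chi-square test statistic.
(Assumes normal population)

Answer: χ² = 9.6000, fail to reject H₀

Derivation:
df = n - 1 = 16
χ² = (n-1)s²/σ₀² = 16×22.80/38 = 9.6000
Critical values: χ²_{0.975,16} = 6.908, χ²_{0.025,16} = 28.845
Rejection region: χ² < 6.908 or χ² > 28.845
Decision: fail to reject H₀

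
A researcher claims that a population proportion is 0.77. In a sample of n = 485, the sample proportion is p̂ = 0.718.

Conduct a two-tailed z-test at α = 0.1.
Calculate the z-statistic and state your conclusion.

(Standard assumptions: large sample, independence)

Answer: z = -2.7212, reject H₀

Derivation:
H₀: p = 0.77, H₁: p ≠ 0.77
Standard error: SE = √(p₀(1-p₀)/n) = √(0.77×0.23/485) = 0.019109
z-statistic: z = (p̂ - p₀)/SE = (0.718 - 0.77)/0.019109 = -2.7212
Critical value: z_0.05 = ±1.645
p-value = 0.0065
Decision: reject H₀ at α = 0.1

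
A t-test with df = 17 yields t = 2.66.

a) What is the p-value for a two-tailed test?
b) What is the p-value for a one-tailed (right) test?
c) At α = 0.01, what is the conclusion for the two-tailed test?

Answer: a) 0.0165, b) 0.0082, c) fail to reject H₀

Derivation:
Using t-distribution with df = 17:
a) Two-tailed: p = 2×P(T > 2.66) = 0.0165
b) One-tailed: p = P(T > 2.66) = 0.0082
c) 0.0165 ≥ 0.01, fail to reject H₀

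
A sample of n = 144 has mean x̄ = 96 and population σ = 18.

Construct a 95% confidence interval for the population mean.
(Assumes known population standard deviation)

Confidence level: 95%, α = 0.05
z_0.025 = 1.960
SE = σ/√n = 18/√144 = 1.5000
Margin of error = 1.960 × 1.5000 = 2.9400
CI: x̄ ± margin = 96 ± 2.9400
CI: (93.0600, 98.9400)

Answer: (93.0600, 98.9400)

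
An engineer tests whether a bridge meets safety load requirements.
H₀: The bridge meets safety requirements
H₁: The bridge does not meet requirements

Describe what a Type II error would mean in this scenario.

Answer: Declaring an unsafe bridge to be safe

Derivation:
Type I error (α): Rejecting H₀ when H₀ is true
Type II error (β): Failing to reject H₀ when H₁ is true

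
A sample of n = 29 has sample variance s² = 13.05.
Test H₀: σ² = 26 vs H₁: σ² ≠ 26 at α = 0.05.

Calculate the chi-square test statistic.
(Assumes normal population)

df = n - 1 = 28
χ² = (n-1)s²/σ₀² = 28×13.05/26 = 14.0538
Critical values: χ²_{0.975,28} = 15.308, χ²_{0.025,28} = 44.461
Rejection region: χ² < 15.308 or χ² > 44.461
Decision: reject H₀

Answer: χ² = 14.0538, reject H₀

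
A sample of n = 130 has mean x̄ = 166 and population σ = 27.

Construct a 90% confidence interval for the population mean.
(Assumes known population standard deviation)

Answer: (162.1045, 169.8955)

Derivation:
Confidence level: 90%, α = 0.1
z_0.05 = 1.645
SE = σ/√n = 27/√130 = 2.3681
Margin of error = 1.645 × 2.3681 = 3.8955
CI: x̄ ± margin = 166 ± 3.8955
CI: (162.1045, 169.8955)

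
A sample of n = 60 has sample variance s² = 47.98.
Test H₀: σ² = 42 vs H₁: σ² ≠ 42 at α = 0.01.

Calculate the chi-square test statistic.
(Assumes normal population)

df = n - 1 = 59
χ² = (n-1)s²/σ₀² = 59×47.98/42 = 67.4005
Critical values: χ²_{0.995,59} = 34.770, χ²_{0.005,59} = 90.715
Rejection region: χ² < 34.770 or χ² > 90.715
Decision: fail to reject H₀

Answer: χ² = 67.4005, fail to reject H₀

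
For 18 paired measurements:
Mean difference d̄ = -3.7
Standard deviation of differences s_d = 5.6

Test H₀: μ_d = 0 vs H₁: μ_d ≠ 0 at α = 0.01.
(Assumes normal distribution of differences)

Answer: t = -2.8032, fail to reject H₀

Derivation:
df = n - 1 = 17
SE = s_d/√n = 5.6/√18 = 1.3199
t = d̄/SE = -3.7/1.3199 = -2.8032
Critical value: t_{0.005,17} = ±2.898
p-value ≈ 0.0122
Decision: fail to reject H₀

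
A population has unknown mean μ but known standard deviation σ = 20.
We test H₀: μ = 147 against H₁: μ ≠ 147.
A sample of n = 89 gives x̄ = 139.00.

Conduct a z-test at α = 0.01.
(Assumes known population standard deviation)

Standard error: SE = σ/√n = 20/√89 = 2.1200
z-statistic: z = (x̄ - μ₀)/SE = (139.00 - 147)/2.1200 = -3.7736
Critical value: ±2.576
p-value = 0.0002
Decision: reject H₀

Answer: z = -3.7736, reject H₀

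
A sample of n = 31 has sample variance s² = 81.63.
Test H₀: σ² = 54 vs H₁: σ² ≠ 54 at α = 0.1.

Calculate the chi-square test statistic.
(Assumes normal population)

Answer: χ² = 45.3500, reject H₀

Derivation:
df = n - 1 = 30
χ² = (n-1)s²/σ₀² = 30×81.63/54 = 45.3500
Critical values: χ²_{0.95,30} = 18.493, χ²_{0.05,30} = 43.773
Rejection region: χ² < 18.493 or χ² > 43.773
Decision: reject H₀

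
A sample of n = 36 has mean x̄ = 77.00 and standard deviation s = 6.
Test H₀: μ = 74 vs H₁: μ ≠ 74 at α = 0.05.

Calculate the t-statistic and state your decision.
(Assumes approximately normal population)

Answer: t = 3.0000, reject H₀

Derivation:
df = n - 1 = 35
SE = s/√n = 6/√36 = 1.0000
t = (x̄ - μ₀)/SE = (77.00 - 74)/1.0000 = 3.0000
Critical value: t_{0.025,35} = ±2.030
p-value ≈ 0.0049
Decision: reject H₀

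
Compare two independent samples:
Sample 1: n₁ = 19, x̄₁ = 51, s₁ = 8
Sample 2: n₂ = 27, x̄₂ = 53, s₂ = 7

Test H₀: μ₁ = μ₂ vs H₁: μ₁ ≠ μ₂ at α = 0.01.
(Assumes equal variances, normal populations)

Pooled variance: s²_p = [18×8² + 26×7²]/(44) = 55.1364
s_p = 7.4254
SE = s_p×√(1/n₁ + 1/n₂) = 7.4254×√(1/19 + 1/27) = 2.2235
t = (x̄₁ - x̄₂)/SE = (51 - 53)/2.2235 = -0.8995
df = 44, t-critical = ±2.692
Decision: fail to reject H₀

Answer: t = -0.8995, fail to reject H₀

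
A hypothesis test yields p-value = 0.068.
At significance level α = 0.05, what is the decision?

Answer: fail to reject H₀

Derivation:
Compare p-value to α:
0.068 ≥ 0.05
Decision: fail to reject H₀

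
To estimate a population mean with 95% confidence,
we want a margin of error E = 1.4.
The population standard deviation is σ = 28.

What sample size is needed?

Answer: n = 1537

Derivation:
z_0.025 = 1.960
n = (z×σ/E)² = (1.960×28/1.4)²
n = 1536.6400
Round up: n = 1537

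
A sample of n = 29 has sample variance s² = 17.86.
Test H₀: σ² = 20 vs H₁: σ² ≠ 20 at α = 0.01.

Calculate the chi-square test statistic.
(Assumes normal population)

df = n - 1 = 28
χ² = (n-1)s²/σ₀² = 28×17.86/20 = 25.0040
Critical values: χ²_{0.995,28} = 12.461, χ²_{0.005,28} = 50.993
Rejection region: χ² < 12.461 or χ² > 50.993
Decision: fail to reject H₀

Answer: χ² = 25.0040, fail to reject H₀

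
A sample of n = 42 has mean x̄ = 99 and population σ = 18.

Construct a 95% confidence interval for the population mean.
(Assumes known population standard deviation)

Answer: (93.5561, 104.4439)

Derivation:
Confidence level: 95%, α = 0.05
z_0.025 = 1.960
SE = σ/√n = 18/√42 = 2.7775
Margin of error = 1.960 × 2.7775 = 5.4439
CI: x̄ ± margin = 99 ± 5.4439
CI: (93.5561, 104.4439)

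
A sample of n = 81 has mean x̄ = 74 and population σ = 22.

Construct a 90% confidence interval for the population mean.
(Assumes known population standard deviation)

Confidence level: 90%, α = 0.1
z_0.05 = 1.645
SE = σ/√n = 22/√81 = 2.4444
Margin of error = 1.645 × 2.4444 = 4.0210
CI: x̄ ± margin = 74 ± 4.0210
CI: (69.9790, 78.0210)

Answer: (69.9790, 78.0210)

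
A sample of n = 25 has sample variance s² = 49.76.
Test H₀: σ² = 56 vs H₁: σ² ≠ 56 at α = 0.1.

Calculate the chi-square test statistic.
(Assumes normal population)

df = n - 1 = 24
χ² = (n-1)s²/σ₀² = 24×49.76/56 = 21.3257
Critical values: χ²_{0.95,24} = 13.848, χ²_{0.05,24} = 36.415
Rejection region: χ² < 13.848 or χ² > 36.415
Decision: fail to reject H₀

Answer: χ² = 21.3257, fail to reject H₀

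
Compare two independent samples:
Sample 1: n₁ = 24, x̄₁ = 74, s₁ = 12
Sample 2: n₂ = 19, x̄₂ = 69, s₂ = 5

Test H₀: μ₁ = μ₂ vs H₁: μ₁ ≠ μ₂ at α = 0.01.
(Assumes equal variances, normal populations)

Answer: t = 1.6998, fail to reject H₀

Derivation:
Pooled variance: s²_p = [23×12² + 18×5²]/(41) = 91.7561
s_p = 9.5789
SE = s_p×√(1/n₁ + 1/n₂) = 9.5789×√(1/24 + 1/19) = 2.9415
t = (x̄₁ - x̄₂)/SE = (74 - 69)/2.9415 = 1.6998
df = 41, t-critical = ±2.701
Decision: fail to reject H₀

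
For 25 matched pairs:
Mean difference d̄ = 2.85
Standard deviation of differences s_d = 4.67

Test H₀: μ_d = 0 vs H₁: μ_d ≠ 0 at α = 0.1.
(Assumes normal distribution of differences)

df = n - 1 = 24
SE = s_d/√n = 4.67/√25 = 0.9340
t = d̄/SE = 2.85/0.9340 = 3.0514
Critical value: t_{0.05,24} = ±1.711
p-value ≈ 0.0055
Decision: reject H₀

Answer: t = 3.0514, reject H₀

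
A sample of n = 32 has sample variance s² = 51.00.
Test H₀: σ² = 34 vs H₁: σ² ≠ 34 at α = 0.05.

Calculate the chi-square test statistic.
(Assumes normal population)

Answer: χ² = 46.5000, fail to reject H₀

Derivation:
df = n - 1 = 31
χ² = (n-1)s²/σ₀² = 31×51.00/34 = 46.5000
Critical values: χ²_{0.975,31} = 17.539, χ²_{0.025,31} = 48.232
Rejection region: χ² < 17.539 or χ² > 48.232
Decision: fail to reject H₀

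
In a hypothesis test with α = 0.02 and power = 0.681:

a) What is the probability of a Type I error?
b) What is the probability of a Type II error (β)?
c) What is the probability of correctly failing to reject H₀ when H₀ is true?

Answer: a) 0.02, b) 0.319, c) 0.98

Derivation:
a) Type I error probability = α = 0.02
b) Power = P(reject H₀ | H₁ true) = 1 - β = 0.681, so Type II error probability = β = 1 - Power = 0.319
c) P(fail to reject H₀ | H₀ true) = 1 - α = 0.98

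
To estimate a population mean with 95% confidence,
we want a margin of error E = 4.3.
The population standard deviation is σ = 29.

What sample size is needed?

Answer: n = 175

Derivation:
z_0.025 = 1.960
n = (z×σ/E)² = (1.960×29/4.3)²
n = 174.7315
Round up: n = 175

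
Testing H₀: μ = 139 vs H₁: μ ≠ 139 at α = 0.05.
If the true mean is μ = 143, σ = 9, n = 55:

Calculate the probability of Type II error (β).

Answer: β ≈ 0.0908

Derivation:
SE = σ/√n = 9/√55 = 1.2136
Critical values: μ₀ ± z_0.025×SE = 139 ± 1.960×1.2136
Acceptance region: (136.6213, 141.3787)
Under H₁ (μ = 143): z_high = (141.3787 - 143)/1.2136 = -1.3359, z_low = (136.6213 - 143)/1.2136 = -5.2560
β = P(not reject | H₁) = Φ(-1.3359) - Φ(-5.2560) ≈ 0.0908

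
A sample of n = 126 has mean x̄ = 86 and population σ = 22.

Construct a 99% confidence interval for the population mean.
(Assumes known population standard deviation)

Answer: (80.9513, 91.0487)

Derivation:
Confidence level: 99%, α = 0.01
z_0.005 = 2.576
SE = σ/√n = 22/√126 = 1.9599
Margin of error = 2.576 × 1.9599 = 5.0487
CI: x̄ ± margin = 86 ± 5.0487
CI: (80.9513, 91.0487)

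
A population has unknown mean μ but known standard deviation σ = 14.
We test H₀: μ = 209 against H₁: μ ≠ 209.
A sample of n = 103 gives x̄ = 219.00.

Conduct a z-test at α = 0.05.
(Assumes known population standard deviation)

Standard error: SE = σ/√n = 14/√103 = 1.3795
z-statistic: z = (x̄ - μ₀)/SE = (219.00 - 209)/1.3795 = 7.2490
Critical value: ±1.960
p-value < 0.0001
Decision: reject H₀

Answer: z = 7.2490, reject H₀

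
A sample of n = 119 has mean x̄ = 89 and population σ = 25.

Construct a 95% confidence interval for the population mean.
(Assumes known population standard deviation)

Answer: (84.5083, 93.4917)

Derivation:
Confidence level: 95%, α = 0.05
z_0.025 = 1.960
SE = σ/√n = 25/√119 = 2.2917
Margin of error = 1.960 × 2.2917 = 4.4917
CI: x̄ ± margin = 89 ± 4.4917
CI: (84.5083, 93.4917)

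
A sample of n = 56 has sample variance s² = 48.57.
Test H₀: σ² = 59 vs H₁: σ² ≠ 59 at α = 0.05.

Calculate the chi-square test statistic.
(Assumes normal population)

Answer: χ² = 45.2771, fail to reject H₀

Derivation:
df = n - 1 = 55
χ² = (n-1)s²/σ₀² = 55×48.57/59 = 45.2771
Critical values: χ²_{0.975,55} = 36.398, χ²_{0.025,55} = 77.380
Rejection region: χ² < 36.398 or χ² > 77.380
Decision: fail to reject H₀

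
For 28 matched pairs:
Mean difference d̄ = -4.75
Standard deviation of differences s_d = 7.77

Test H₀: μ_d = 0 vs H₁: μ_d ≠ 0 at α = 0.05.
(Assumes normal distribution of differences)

df = n - 1 = 27
SE = s_d/√n = 7.77/√28 = 1.4684
t = d̄/SE = -4.75/1.4684 = -3.2348
Critical value: t_{0.025,27} = ±2.052
p-value ≈ 0.0032
Decision: reject H₀

Answer: t = -3.2348, reject H₀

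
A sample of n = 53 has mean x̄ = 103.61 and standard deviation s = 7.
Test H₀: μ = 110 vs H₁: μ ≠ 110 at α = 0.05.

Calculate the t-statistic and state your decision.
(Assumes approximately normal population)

df = n - 1 = 52
SE = s/√n = 7/√53 = 0.9615
t = (x̄ - μ₀)/SE = (103.61 - 110)/0.9615 = -6.6459
Critical value: t_{0.025,52} = ±2.007
p-value < 0.0001
Decision: reject H₀

Answer: t = -6.6459, reject H₀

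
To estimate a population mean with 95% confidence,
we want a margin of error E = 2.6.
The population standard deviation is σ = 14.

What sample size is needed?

Answer: n = 112

Derivation:
z_0.025 = 1.960
n = (z×σ/E)² = (1.960×14/2.6)²
n = 111.3837
Round up: n = 112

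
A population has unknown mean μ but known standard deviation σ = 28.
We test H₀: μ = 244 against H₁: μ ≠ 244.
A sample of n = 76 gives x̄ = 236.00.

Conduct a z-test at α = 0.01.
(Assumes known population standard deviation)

Standard error: SE = σ/√n = 28/√76 = 3.2118
z-statistic: z = (x̄ - μ₀)/SE = (236.00 - 244)/3.2118 = -2.4908
Critical value: ±2.576
p-value = 0.0127
Decision: fail to reject H₀

Answer: z = -2.4908, fail to reject H₀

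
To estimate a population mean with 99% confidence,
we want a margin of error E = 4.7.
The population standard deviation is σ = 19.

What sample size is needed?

z_0.005 = 2.576
n = (z×σ/E)² = (2.576×19/4.7)²
n = 108.4434
Round up: n = 109

Answer: n = 109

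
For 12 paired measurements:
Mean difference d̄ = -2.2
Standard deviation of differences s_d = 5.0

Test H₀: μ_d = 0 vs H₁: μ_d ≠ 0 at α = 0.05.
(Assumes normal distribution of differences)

df = n - 1 = 11
SE = s_d/√n = 5.0/√12 = 1.4434
t = d̄/SE = -2.2/1.4434 = -1.5242
Critical value: t_{0.025,11} = ±2.201
p-value ≈ 0.1557
Decision: fail to reject H₀

Answer: t = -1.5242, fail to reject H₀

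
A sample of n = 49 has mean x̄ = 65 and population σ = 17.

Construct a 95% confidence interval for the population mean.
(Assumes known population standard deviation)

Answer: (60.2399, 69.7601)

Derivation:
Confidence level: 95%, α = 0.05
z_0.025 = 1.960
SE = σ/√n = 17/√49 = 2.4286
Margin of error = 1.960 × 2.4286 = 4.7601
CI: x̄ ± margin = 65 ± 4.7601
CI: (60.2399, 69.7601)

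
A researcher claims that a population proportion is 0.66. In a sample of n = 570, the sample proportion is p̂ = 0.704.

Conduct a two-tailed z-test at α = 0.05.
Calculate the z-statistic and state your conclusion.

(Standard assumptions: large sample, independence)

Answer: z = 2.2176, reject H₀

Derivation:
H₀: p = 0.66, H₁: p ≠ 0.66
Standard error: SE = √(p₀(1-p₀)/n) = √(0.66×0.34/570) = 0.019841
z-statistic: z = (p̂ - p₀)/SE = (0.704 - 0.66)/0.019841 = 2.2176
Critical value: z_0.025 = ±1.960
p-value = 0.0266
Decision: reject H₀ at α = 0.05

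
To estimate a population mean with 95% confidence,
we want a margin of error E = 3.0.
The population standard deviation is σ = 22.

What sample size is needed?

Answer: n = 207

Derivation:
z_0.025 = 1.960
n = (z×σ/E)² = (1.960×22/3.0)²
n = 206.5927
Round up: n = 207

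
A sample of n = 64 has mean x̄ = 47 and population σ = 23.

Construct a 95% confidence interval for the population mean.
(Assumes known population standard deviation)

Answer: (41.3650, 52.6350)

Derivation:
Confidence level: 95%, α = 0.05
z_0.025 = 1.960
SE = σ/√n = 23/√64 = 2.8750
Margin of error = 1.960 × 2.8750 = 5.6350
CI: x̄ ± margin = 47 ± 5.6350
CI: (41.3650, 52.6350)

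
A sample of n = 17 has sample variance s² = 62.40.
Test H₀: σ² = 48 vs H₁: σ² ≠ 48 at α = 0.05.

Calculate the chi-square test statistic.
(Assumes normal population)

Answer: χ² = 20.8000, fail to reject H₀

Derivation:
df = n - 1 = 16
χ² = (n-1)s²/σ₀² = 16×62.40/48 = 20.8000
Critical values: χ²_{0.975,16} = 6.908, χ²_{0.025,16} = 28.845
Rejection region: χ² < 6.908 or χ² > 28.845
Decision: fail to reject H₀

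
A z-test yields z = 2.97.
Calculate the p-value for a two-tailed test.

Answer: p-value ≈ 0.0030

Derivation:
For z = 2.97:
p = 2×P(Z > |2.97|) = 2×(1 - Φ(2.97)) = 0.0030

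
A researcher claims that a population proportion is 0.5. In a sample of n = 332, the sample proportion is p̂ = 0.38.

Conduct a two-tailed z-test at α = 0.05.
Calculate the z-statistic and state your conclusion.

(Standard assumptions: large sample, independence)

Answer: z = -4.3730, reject H₀

Derivation:
H₀: p = 0.5, H₁: p ≠ 0.5
Standard error: SE = √(p₀(1-p₀)/n) = √(0.5×0.5/332) = 0.027441
z-statistic: z = (p̂ - p₀)/SE = (0.38 - 0.5)/0.027441 = -4.3730
Critical value: z_0.025 = ±1.960
p-value < 0.0001
Decision: reject H₀ at α = 0.05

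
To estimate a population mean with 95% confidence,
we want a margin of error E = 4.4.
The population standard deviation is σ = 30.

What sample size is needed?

z_0.025 = 1.960
n = (z×σ/E)² = (1.960×30/4.4)²
n = 178.5868
Round up: n = 179

Answer: n = 179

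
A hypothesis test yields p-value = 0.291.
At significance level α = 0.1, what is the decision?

Compare p-value to α:
0.291 ≥ 0.1
Decision: fail to reject H₀

Answer: fail to reject H₀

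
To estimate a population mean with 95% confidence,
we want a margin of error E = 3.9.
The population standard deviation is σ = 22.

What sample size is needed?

Answer: n = 123

Derivation:
z_0.025 = 1.960
n = (z×σ/E)² = (1.960×22/3.9)²
n = 122.2442
Round up: n = 123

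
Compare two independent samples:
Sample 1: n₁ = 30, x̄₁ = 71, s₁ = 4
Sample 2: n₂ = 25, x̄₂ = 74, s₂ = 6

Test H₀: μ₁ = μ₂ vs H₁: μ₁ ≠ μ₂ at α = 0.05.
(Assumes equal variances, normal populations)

Answer: t = -2.2132, reject H₀

Derivation:
Pooled variance: s²_p = [29×4² + 24×6²]/(53) = 25.0566
s_p = 5.0057
SE = s_p×√(1/n₁ + 1/n₂) = 5.0057×√(1/30 + 1/25) = 1.3555
t = (x̄₁ - x̄₂)/SE = (71 - 74)/1.3555 = -2.2132
df = 53, t-critical = ±2.006
Decision: reject H₀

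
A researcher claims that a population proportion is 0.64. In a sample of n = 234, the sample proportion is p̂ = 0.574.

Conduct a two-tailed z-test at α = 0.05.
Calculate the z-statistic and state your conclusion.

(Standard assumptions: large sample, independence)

H₀: p = 0.64, H₁: p ≠ 0.64
Standard error: SE = √(p₀(1-p₀)/n) = √(0.64×0.36/234) = 0.031379
z-statistic: z = (p̂ - p₀)/SE = (0.574 - 0.64)/0.031379 = -2.1033
Critical value: z_0.025 = ±1.960
p-value = 0.0354
Decision: reject H₀ at α = 0.05

Answer: z = -2.1033, reject H₀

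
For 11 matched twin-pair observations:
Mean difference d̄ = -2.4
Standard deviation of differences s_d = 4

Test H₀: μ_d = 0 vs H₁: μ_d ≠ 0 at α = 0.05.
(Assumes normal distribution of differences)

Answer: t = -1.9900, fail to reject H₀

Derivation:
df = n - 1 = 10
SE = s_d/√n = 4/√11 = 1.2060
t = d̄/SE = -2.4/1.2060 = -1.9900
Critical value: t_{0.025,10} = ±2.228
p-value ≈ 0.0746
Decision: fail to reject H₀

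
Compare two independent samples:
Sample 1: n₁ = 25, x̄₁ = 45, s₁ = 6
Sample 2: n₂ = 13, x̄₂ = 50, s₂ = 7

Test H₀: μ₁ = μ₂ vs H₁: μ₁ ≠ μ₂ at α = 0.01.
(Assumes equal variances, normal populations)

Answer: t = -2.3024, fail to reject H₀

Derivation:
Pooled variance: s²_p = [24×6² + 12×7²]/(36) = 40.3333
s_p = 6.3509
SE = s_p×√(1/n₁ + 1/n₂) = 6.3509×√(1/25 + 1/13) = 2.1716
t = (x̄₁ - x̄₂)/SE = (45 - 50)/2.1716 = -2.3024
df = 36, t-critical = ±2.719
Decision: fail to reject H₀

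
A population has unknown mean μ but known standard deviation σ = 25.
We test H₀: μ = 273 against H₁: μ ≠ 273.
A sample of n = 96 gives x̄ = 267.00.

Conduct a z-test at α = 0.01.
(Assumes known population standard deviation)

Answer: z = -2.3515, fail to reject H₀

Derivation:
Standard error: SE = σ/√n = 25/√96 = 2.5516
z-statistic: z = (x̄ - μ₀)/SE = (267.00 - 273)/2.5516 = -2.3515
Critical value: ±2.576
p-value = 0.0187
Decision: fail to reject H₀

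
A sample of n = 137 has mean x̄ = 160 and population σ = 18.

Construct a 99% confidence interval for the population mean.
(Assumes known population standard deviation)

Confidence level: 99%, α = 0.01
z_0.005 = 2.576
SE = σ/√n = 18/√137 = 1.5378
Margin of error = 2.576 × 1.5378 = 3.9614
CI: x̄ ± margin = 160 ± 3.9614
CI: (156.0386, 163.9614)

Answer: (156.0386, 163.9614)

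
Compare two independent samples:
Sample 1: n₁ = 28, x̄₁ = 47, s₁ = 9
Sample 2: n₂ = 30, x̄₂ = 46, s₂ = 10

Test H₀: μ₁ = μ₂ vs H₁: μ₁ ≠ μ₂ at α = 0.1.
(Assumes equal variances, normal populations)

Answer: t = 0.3993, fail to reject H₀

Derivation:
Pooled variance: s²_p = [27×9² + 29×10²]/(56) = 90.8393
s_p = 9.5310
SE = s_p×√(1/n₁ + 1/n₂) = 9.5310×√(1/28 + 1/30) = 2.5045
t = (x̄₁ - x̄₂)/SE = (47 - 46)/2.5045 = 0.3993
df = 56, t-critical = ±1.673
Decision: fail to reject H₀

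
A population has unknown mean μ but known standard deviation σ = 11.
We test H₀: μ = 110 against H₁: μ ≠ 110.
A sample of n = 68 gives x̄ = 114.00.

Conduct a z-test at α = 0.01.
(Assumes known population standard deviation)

Standard error: SE = σ/√n = 11/√68 = 1.3339
z-statistic: z = (x̄ - μ₀)/SE = (114.00 - 110)/1.3339 = 2.9987
Critical value: ±2.576
p-value = 0.0027
Decision: reject H₀

Answer: z = 2.9987, reject H₀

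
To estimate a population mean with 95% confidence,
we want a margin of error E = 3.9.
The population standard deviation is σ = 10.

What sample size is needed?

Answer: n = 26

Derivation:
z_0.025 = 1.960
n = (z×σ/E)² = (1.960×10/3.9)²
n = 25.2571
Round up: n = 26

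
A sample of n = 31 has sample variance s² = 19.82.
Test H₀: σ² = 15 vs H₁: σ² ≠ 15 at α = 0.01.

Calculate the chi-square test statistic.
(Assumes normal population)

df = n - 1 = 30
χ² = (n-1)s²/σ₀² = 30×19.82/15 = 39.6400
Critical values: χ²_{0.995,30} = 13.787, χ²_{0.005,30} = 53.672
Rejection region: χ² < 13.787 or χ² > 53.672
Decision: fail to reject H₀

Answer: χ² = 39.6400, fail to reject H₀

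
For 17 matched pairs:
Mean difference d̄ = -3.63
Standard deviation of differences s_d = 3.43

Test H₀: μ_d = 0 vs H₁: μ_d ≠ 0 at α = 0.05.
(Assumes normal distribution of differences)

df = n - 1 = 16
SE = s_d/√n = 3.43/√17 = 0.8319
t = d̄/SE = -3.63/0.8319 = -4.3635
Critical value: t_{0.025,16} = ±2.120
p-value ≈ 0.0005
Decision: reject H₀

Answer: t = -4.3635, reject H₀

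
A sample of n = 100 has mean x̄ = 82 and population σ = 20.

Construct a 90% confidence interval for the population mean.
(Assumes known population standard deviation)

Answer: (78.7100, 85.2900)

Derivation:
Confidence level: 90%, α = 0.1
z_0.05 = 1.645
SE = σ/√n = 20/√100 = 2.0000
Margin of error = 1.645 × 2.0000 = 3.2900
CI: x̄ ± margin = 82 ± 3.2900
CI: (78.7100, 85.2900)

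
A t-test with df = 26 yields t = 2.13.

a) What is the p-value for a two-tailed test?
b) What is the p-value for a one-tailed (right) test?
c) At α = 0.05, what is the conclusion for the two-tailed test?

Answer: a) 0.0428, b) 0.0214, c) reject H₀

Derivation:
Using t-distribution with df = 26:
a) Two-tailed: p = 2×P(T > 2.13) = 0.0428
b) One-tailed: p = P(T > 2.13) = 0.0214
c) 0.0428 < 0.05, reject H₀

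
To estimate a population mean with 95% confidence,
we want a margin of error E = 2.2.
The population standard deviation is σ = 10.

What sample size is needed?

Answer: n = 80

Derivation:
z_0.025 = 1.960
n = (z×σ/E)² = (1.960×10/2.2)²
n = 79.3719
Round up: n = 80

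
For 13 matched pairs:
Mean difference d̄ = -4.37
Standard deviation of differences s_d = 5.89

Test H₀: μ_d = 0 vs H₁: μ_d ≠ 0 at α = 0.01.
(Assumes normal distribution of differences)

Answer: t = -2.6751, fail to reject H₀

Derivation:
df = n - 1 = 12
SE = s_d/√n = 5.89/√13 = 1.6336
t = d̄/SE = -4.37/1.6336 = -2.6751
Critical value: t_{0.005,12} = ±3.055
p-value ≈ 0.0202
Decision: fail to reject H₀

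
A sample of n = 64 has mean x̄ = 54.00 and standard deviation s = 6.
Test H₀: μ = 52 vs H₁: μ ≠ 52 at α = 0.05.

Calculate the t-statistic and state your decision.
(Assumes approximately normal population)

df = n - 1 = 63
SE = s/√n = 6/√64 = 0.7500
t = (x̄ - μ₀)/SE = (54.00 - 52)/0.7500 = 2.6667
Critical value: t_{0.025,63} = ±1.998
p-value ≈ 0.0097
Decision: reject H₀

Answer: t = 2.6667, reject H₀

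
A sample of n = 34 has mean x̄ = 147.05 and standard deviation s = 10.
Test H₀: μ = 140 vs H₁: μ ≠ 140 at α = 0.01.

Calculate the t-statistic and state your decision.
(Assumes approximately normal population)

df = n - 1 = 33
SE = s/√n = 10/√34 = 1.7150
t = (x̄ - μ₀)/SE = (147.05 - 140)/1.7150 = 4.1108
Critical value: t_{0.005,33} = ±2.733
p-value ≈ 0.0002
Decision: reject H₀

Answer: t = 4.1108, reject H₀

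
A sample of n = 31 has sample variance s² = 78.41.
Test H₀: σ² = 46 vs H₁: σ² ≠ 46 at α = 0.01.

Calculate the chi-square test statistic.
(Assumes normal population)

df = n - 1 = 30
χ² = (n-1)s²/σ₀² = 30×78.41/46 = 51.1370
Critical values: χ²_{0.995,30} = 13.787, χ²_{0.005,30} = 53.672
Rejection region: χ² < 13.787 or χ² > 53.672
Decision: fail to reject H₀

Answer: χ² = 51.1370, fail to reject H₀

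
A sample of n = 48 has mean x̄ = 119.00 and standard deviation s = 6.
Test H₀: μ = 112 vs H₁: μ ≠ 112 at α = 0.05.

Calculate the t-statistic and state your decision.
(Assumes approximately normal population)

Answer: t = 8.0831, reject H₀

Derivation:
df = n - 1 = 47
SE = s/√n = 6/√48 = 0.8660
t = (x̄ - μ₀)/SE = (119.00 - 112)/0.8660 = 8.0831
Critical value: t_{0.025,47} = ±2.012
p-value < 0.0001
Decision: reject H₀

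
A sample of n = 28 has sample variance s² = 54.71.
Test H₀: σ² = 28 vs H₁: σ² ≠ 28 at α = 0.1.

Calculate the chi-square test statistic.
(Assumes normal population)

Answer: χ² = 52.7561, reject H₀

Derivation:
df = n - 1 = 27
χ² = (n-1)s²/σ₀² = 27×54.71/28 = 52.7561
Critical values: χ²_{0.95,27} = 16.151, χ²_{0.05,27} = 40.113
Rejection region: χ² < 16.151 or χ² > 40.113
Decision: reject H₀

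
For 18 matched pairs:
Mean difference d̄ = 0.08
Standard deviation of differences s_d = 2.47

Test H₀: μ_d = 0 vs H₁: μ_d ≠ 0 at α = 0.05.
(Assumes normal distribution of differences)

Answer: t = 0.1374, fail to reject H₀

Derivation:
df = n - 1 = 17
SE = s_d/√n = 2.47/√18 = 0.5822
t = d̄/SE = 0.08/0.5822 = 0.1374
Critical value: t_{0.025,17} = ±2.110
p-value ≈ 0.8923
Decision: fail to reject H₀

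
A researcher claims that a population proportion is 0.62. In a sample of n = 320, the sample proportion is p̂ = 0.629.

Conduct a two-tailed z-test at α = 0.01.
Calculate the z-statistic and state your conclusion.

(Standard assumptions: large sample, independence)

Answer: z = 0.3317, fail to reject H₀

Derivation:
H₀: p = 0.62, H₁: p ≠ 0.62
Standard error: SE = √(p₀(1-p₀)/n) = √(0.62×0.38/320) = 0.027134
z-statistic: z = (p̂ - p₀)/SE = (0.629 - 0.62)/0.027134 = 0.3317
Critical value: z_0.005 = ±2.576
p-value = 0.7401
Decision: fail to reject H₀ at α = 0.01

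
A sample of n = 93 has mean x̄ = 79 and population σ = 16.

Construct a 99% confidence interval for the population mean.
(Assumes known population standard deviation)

Answer: (74.7262, 83.2738)

Derivation:
Confidence level: 99%, α = 0.01
z_0.005 = 2.576
SE = σ/√n = 16/√93 = 1.6591
Margin of error = 2.576 × 1.6591 = 4.2738
CI: x̄ ± margin = 79 ± 4.2738
CI: (74.7262, 83.2738)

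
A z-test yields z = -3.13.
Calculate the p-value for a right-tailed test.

For z = -3.13:
p = P(Z > -3.13) = 1 - Φ(-3.13) = 0.9991

Answer: p-value ≈ 0.9991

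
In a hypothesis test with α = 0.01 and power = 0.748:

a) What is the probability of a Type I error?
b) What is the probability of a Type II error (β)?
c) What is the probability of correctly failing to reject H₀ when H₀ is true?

a) Type I error probability = α = 0.01
b) Power = P(reject H₀ | H₁ true) = 1 - β = 0.748, so Type II error probability = β = 1 - Power = 0.252
c) P(fail to reject H₀ | H₀ true) = 1 - α = 0.99

Answer: a) 0.01, b) 0.252, c) 0.99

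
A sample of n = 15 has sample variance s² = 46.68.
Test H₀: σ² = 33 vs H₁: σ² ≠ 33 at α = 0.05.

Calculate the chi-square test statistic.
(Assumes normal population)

df = n - 1 = 14
χ² = (n-1)s²/σ₀² = 14×46.68/33 = 19.8036
Critical values: χ²_{0.975,14} = 5.629, χ²_{0.025,14} = 26.119
Rejection region: χ² < 5.629 or χ² > 26.119
Decision: fail to reject H₀

Answer: χ² = 19.8036, fail to reject H₀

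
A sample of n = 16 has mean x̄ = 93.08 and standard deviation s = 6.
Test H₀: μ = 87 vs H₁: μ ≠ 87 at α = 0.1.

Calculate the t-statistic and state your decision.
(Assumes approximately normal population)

df = n - 1 = 15
SE = s/√n = 6/√16 = 1.5000
t = (x̄ - μ₀)/SE = (93.08 - 87)/1.5000 = 4.0533
Critical value: t_{0.05,15} = ±1.753
p-value ≈ 0.0010
Decision: reject H₀

Answer: t = 4.0533, reject H₀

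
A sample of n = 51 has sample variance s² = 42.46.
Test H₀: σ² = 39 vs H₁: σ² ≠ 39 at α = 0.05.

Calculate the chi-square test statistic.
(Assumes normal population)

df = n - 1 = 50
χ² = (n-1)s²/σ₀² = 50×42.46/39 = 54.4359
Critical values: χ²_{0.975,50} = 32.357, χ²_{0.025,50} = 71.420
Rejection region: χ² < 32.357 or χ² > 71.420
Decision: fail to reject H₀

Answer: χ² = 54.4359, fail to reject H₀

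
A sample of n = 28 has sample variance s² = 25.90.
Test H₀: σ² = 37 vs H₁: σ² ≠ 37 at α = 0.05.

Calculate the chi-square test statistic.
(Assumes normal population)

df = n - 1 = 27
χ² = (n-1)s²/σ₀² = 27×25.90/37 = 18.9000
Critical values: χ²_{0.975,27} = 14.573, χ²_{0.025,27} = 43.195
Rejection region: χ² < 14.573 or χ² > 43.195
Decision: fail to reject H₀

Answer: χ² = 18.9000, fail to reject H₀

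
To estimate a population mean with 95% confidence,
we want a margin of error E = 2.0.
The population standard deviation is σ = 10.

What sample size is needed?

z_0.025 = 1.960
n = (z×σ/E)² = (1.960×10/2.0)²
n = 96.0400
Round up: n = 97

Answer: n = 97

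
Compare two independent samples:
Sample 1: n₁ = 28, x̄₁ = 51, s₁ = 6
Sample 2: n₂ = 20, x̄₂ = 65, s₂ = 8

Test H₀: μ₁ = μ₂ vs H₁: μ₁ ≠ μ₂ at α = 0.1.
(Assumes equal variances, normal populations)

Answer: t = -6.9334, reject H₀

Derivation:
Pooled variance: s²_p = [27×6² + 19×8²]/(46) = 47.5652
s_p = 6.8968
SE = s_p×√(1/n₁ + 1/n₂) = 6.8968×√(1/28 + 1/20) = 2.0192
t = (x̄₁ - x̄₂)/SE = (51 - 65)/2.0192 = -6.9334
df = 46, t-critical = ±1.679
Decision: reject H₀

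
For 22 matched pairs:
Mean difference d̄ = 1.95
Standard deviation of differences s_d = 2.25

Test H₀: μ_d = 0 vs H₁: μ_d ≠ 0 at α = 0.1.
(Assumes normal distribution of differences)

df = n - 1 = 21
SE = s_d/√n = 2.25/√22 = 0.4797
t = d̄/SE = 1.95/0.4797 = 4.0650
Critical value: t_{0.05,21} = ±1.721
p-value ≈ 0.0006
Decision: reject H₀

Answer: t = 4.0650, reject H₀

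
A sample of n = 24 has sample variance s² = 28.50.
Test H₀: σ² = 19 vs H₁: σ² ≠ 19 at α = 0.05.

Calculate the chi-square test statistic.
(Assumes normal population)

df = n - 1 = 23
χ² = (n-1)s²/σ₀² = 23×28.50/19 = 34.5000
Critical values: χ²_{0.975,23} = 11.689, χ²_{0.025,23} = 38.076
Rejection region: χ² < 11.689 or χ² > 38.076
Decision: fail to reject H₀

Answer: χ² = 34.5000, fail to reject H₀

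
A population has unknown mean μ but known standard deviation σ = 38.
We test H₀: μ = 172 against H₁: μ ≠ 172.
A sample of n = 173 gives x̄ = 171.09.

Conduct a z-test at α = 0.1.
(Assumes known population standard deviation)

Answer: z = -0.3150, fail to reject H₀

Derivation:
Standard error: SE = σ/√n = 38/√173 = 2.8891
z-statistic: z = (x̄ - μ₀)/SE = (171.09 - 172)/2.8891 = -0.3150
Critical value: ±1.645
p-value = 0.7528
Decision: fail to reject H₀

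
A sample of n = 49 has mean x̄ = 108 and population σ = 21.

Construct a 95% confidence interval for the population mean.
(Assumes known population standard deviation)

Confidence level: 95%, α = 0.05
z_0.025 = 1.960
SE = σ/√n = 21/√49 = 3.0000
Margin of error = 1.960 × 3.0000 = 5.8800
CI: x̄ ± margin = 108 ± 5.8800
CI: (102.1200, 113.8800)

Answer: (102.1200, 113.8800)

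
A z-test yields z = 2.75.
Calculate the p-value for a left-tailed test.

Answer: p-value ≈ 0.9970

Derivation:
For z = 2.75:
p = P(Z < 2.75) = Φ(2.75) = 0.9970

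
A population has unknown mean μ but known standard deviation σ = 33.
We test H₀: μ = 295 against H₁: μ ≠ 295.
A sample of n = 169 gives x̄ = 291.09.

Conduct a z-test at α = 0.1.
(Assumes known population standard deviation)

Answer: z = -1.5403, fail to reject H₀

Derivation:
Standard error: SE = σ/√n = 33/√169 = 2.5385
z-statistic: z = (x̄ - μ₀)/SE = (291.09 - 295)/2.5385 = -1.5403
Critical value: ±1.645
p-value = 0.1235
Decision: fail to reject H₀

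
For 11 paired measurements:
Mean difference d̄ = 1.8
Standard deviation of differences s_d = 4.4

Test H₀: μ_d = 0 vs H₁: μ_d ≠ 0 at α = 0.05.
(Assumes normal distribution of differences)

Answer: t = 1.3569, fail to reject H₀

Derivation:
df = n - 1 = 10
SE = s_d/√n = 4.4/√11 = 1.3266
t = d̄/SE = 1.8/1.3266 = 1.3569
Critical value: t_{0.025,10} = ±2.228
p-value ≈ 0.2047
Decision: fail to reject H₀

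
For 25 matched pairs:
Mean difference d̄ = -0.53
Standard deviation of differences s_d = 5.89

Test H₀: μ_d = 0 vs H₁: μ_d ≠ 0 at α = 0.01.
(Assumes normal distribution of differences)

Answer: t = -0.4499, fail to reject H₀

Derivation:
df = n - 1 = 24
SE = s_d/√n = 5.89/√25 = 1.1780
t = d̄/SE = -0.53/1.1780 = -0.4499
Critical value: t_{0.005,24} = ±2.797
p-value ≈ 0.6568
Decision: fail to reject H₀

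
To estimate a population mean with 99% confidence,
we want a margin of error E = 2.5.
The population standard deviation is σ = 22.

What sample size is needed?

Answer: n = 514

Derivation:
z_0.005 = 2.576
n = (z×σ/E)² = (2.576×22/2.5)²
n = 513.8745
Round up: n = 514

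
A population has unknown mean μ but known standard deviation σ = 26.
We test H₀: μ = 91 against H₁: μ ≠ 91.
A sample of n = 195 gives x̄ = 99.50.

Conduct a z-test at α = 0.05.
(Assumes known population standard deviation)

Answer: z = 4.5652, reject H₀

Derivation:
Standard error: SE = σ/√n = 26/√195 = 1.8619
z-statistic: z = (x̄ - μ₀)/SE = (99.50 - 91)/1.8619 = 4.5652
Critical value: ±1.960
p-value < 0.0001
Decision: reject H₀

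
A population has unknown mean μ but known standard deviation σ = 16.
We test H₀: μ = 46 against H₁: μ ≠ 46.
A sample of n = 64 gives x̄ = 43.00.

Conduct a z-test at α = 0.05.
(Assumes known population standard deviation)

Answer: z = -1.5000, fail to reject H₀

Derivation:
Standard error: SE = σ/√n = 16/√64 = 2.0000
z-statistic: z = (x̄ - μ₀)/SE = (43.00 - 46)/2.0000 = -1.5000
Critical value: ±1.960
p-value = 0.1336
Decision: fail to reject H₀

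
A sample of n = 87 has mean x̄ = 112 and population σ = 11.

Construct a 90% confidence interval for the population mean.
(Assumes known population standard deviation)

Confidence level: 90%, α = 0.1
z_0.05 = 1.645
SE = σ/√n = 11/√87 = 1.1793
Margin of error = 1.645 × 1.1793 = 1.9399
CI: x̄ ± margin = 112 ± 1.9399
CI: (110.0601, 113.9399)

Answer: (110.0601, 113.9399)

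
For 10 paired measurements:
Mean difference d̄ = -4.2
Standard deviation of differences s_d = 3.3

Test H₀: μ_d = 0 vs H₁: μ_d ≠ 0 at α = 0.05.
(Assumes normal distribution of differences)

df = n - 1 = 9
SE = s_d/√n = 3.3/√10 = 1.0436
t = d̄/SE = -4.2/1.0436 = -4.0245
Critical value: t_{0.025,9} = ±2.262
p-value ≈ 0.0030
Decision: reject H₀

Answer: t = -4.0245, reject H₀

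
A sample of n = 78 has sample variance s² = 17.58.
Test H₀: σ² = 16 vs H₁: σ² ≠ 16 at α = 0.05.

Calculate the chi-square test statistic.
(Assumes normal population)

Answer: χ² = 84.6037, fail to reject H₀

Derivation:
df = n - 1 = 77
χ² = (n-1)s²/σ₀² = 77×17.58/16 = 84.6037
Critical values: χ²_{0.975,77} = 54.623, χ²_{0.025,77} = 103.158
Rejection region: χ² < 54.623 or χ² > 103.158
Decision: fail to reject H₀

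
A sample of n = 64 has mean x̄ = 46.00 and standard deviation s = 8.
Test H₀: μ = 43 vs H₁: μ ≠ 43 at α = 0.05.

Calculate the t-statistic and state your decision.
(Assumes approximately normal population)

df = n - 1 = 63
SE = s/√n = 8/√64 = 1.0000
t = (x̄ - μ₀)/SE = (46.00 - 43)/1.0000 = 3.0000
Critical value: t_{0.025,63} = ±1.998
p-value ≈ 0.0039
Decision: reject H₀

Answer: t = 3.0000, reject H₀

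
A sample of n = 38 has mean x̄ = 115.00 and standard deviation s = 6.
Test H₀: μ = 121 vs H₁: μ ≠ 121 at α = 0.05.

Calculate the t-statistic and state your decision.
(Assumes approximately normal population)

df = n - 1 = 37
SE = s/√n = 6/√38 = 0.9733
t = (x̄ - μ₀)/SE = (115.00 - 121)/0.9733 = -6.1646
Critical value: t_{0.025,37} = ±2.026
p-value < 0.0001
Decision: reject H₀

Answer: t = -6.1646, reject H₀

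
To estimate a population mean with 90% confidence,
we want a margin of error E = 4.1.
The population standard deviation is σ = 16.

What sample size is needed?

z_0.05 = 1.645
n = (z×σ/E)² = (1.645×16/4.1)²
n = 41.2101
Round up: n = 42

Answer: n = 42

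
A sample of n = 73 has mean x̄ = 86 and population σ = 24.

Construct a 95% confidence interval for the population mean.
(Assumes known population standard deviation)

Confidence level: 95%, α = 0.05
z_0.025 = 1.960
SE = σ/√n = 24/√73 = 2.8090
Margin of error = 1.960 × 2.8090 = 5.5056
CI: x̄ ± margin = 86 ± 5.5056
CI: (80.4944, 91.5056)

Answer: (80.4944, 91.5056)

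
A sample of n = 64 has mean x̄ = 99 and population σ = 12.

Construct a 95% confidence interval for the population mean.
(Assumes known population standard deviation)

Answer: (96.0600, 101.9400)

Derivation:
Confidence level: 95%, α = 0.05
z_0.025 = 1.960
SE = σ/√n = 12/√64 = 1.5000
Margin of error = 1.960 × 1.5000 = 2.9400
CI: x̄ ± margin = 99 ± 2.9400
CI: (96.0600, 101.9400)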